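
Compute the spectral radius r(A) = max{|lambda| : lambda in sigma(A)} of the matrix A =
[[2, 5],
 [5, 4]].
r(A) = (6 + sqrt(104))/2 ≈ 8.099

The eigenvalues of A are the roots of its characteristic polynomial. With M = A (coefficients from the trace and determinant):
  p(λ) = det(λ I - M) = λ^2 - 6λ - 17.
For λ^2 - 6λ - 17 the discriminant is 104. It is nonnegative but not a perfect square, so the roots are real and irrational: λ = (6 ± sqrt(104))/2 ≈ 8.099, -2.099.
Thus the eigenvalues (to 4 decimals) are 8.099 (modulus 8.099); -2.099 (modulus 2.099). The spectral radius is the largest modulus: r(A) = (6 + sqrt(104))/2 ≈ 8.099. (Cross-check: r(A) ≤ ||A||_2 ≈ 8.099; equality holds whenever A is normal, though it can also hold for some non-normal A.)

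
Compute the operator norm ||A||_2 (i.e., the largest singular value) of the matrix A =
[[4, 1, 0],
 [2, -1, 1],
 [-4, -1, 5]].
||A||_2 ≈ 7.152 (= sqrt(largest eigenvalue of A^T A))

||A||_2 = sigma_max(A) = sqrt(lambda_max(A^T A)). Form the symmetric matrix M = A^T A =
[[36, 6, -18],
 [6, 3, -6],
 [-18, -6, 26]].
Its characteristic polynomial (trace, sum of principal 2x2 minors, determinant of M give the coefficients) is
  p(λ) = det(λ I - M) = λ^3 - 65λ^2 + 726λ - 900.
No integer candidate from the rational root theorem (±divisors of 900) is a root, so the roots are irrational. The cubic discriminant is Δ = 450225396 > 0, so there are three distinct real roots. p(1) = -238 and p(2) = 300 have opposite signs, so a root lies in (1, 2); Newton's method refines it to λ ≈ 1.415. p(12) = 180 and p(13) = -250 have opposite signs, so a root lies in (12, 13); Newton's method refines it to λ ≈ 12.4344. p(51) = -288 and p(52) = 1700 have opposite signs, so a root lies in (51, 52); Newton's method refines it to λ ≈ 51.1506. Check (Vieta): the three roots sum to 65, matching tr M = 65.
So the eigenvalues of A^T A are ≈ 1.415, 12.4344, 51.1506 (all ≥ 0, as they must be for A^T A). The largest is λ_max ≈ 51.1506, hence ||A||_2 = sqrt(λ_max) ≈ 7.152.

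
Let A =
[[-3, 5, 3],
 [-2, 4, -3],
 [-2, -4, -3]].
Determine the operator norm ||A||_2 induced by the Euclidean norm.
||A||_2 ≈ 8.1596 (= sqrt(largest eigenvalue of A^T A))

||A||_2 = sigma_max(A) = sqrt(lambda_max(A^T A)). Form the symmetric matrix M = A^T A =
[[17, -15, 3],
 [-15, 57, 15],
 [3, 15, 27]].
Its characteristic polynomial (trace, sum of principal 2x2 minors, determinant of M give the coefficients) is
  p(λ) = det(λ I - M) = λ^3 - 101λ^2 + 2508λ - 14400.
No integer candidate from the rational root theorem (±divisors of 14400) is a root, so the roots are irrational. The cubic discriminant is Δ = 1776396816 > 0, so there are three distinct real roots. p(8) = -288 and p(9) = 720 have opposite signs, so a root lies in (8, 9); Newton's method refines it to λ ≈ 8.2709. p(26) = 108 and p(27) = -630 have opposite signs, so a root lies in (26, 27); Newton's method refines it to λ ≈ 26.1501. p(66) = -1332 and p(67) = 1010 have opposite signs, so a root lies in (66, 67); Newton's method refines it to λ ≈ 66.579. Check (Vieta): the three roots sum to 101, matching tr M = 101.
So the eigenvalues of A^T A are ≈ 8.2709, 26.1501, 66.579 (all ≥ 0, as they must be for A^T A). The largest is λ_max ≈ 66.579, hence ||A||_2 = sqrt(λ_max) ≈ 8.1596.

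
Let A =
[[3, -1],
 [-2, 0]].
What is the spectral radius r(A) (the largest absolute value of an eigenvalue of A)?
r(A) = (3 + sqrt(17))/2 ≈ 3.5616

The eigenvalues of A are the roots of its characteristic polynomial. With M = A (coefficients from the trace and determinant):
  p(λ) = det(λ I - M) = λ^2 - 3λ - 2.
For λ^2 - 3λ - 2 the discriminant is 17. It is nonnegative but not a perfect square, so the roots are real and irrational: λ = (3 ± sqrt(17))/2 ≈ 3.5616, -0.5616.
Thus the eigenvalues (to 4 decimals) are 3.5616 (modulus 3.5616); -0.5616 (modulus 0.5616). The spectral radius is the largest modulus: r(A) = (3 + sqrt(17))/2 ≈ 3.5616. (Cross-check: r(A) ≤ ||A||_2 ≈ 3.7025; equality holds whenever A is normal, though it can also hold for some non-normal A.)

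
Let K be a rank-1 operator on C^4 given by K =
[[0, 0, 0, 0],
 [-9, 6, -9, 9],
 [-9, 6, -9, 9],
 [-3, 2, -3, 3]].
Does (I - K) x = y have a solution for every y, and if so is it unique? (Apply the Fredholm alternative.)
(I - K) is invertible (det(I - K) = 1 ≠ 0), so for every y in C^4 the equation (I - K) x = y has a unique solution.

K has rank 1, so it is an outer product K = u v^T: every row of K is a multiple of one row vector. Reading off the entries, u = (0, 3, 3, 1) and v = (-3, 2, -3, 3) (row i of K equals u_i·v^T). A rank-one matrix u v^T satisfies K u = u (v·u) and kills the (3)-dimensional subspace v^⊥, so its characteristic polynomial is lambda^3 (lambda - v·u) with v·u = tr K = 0. Hence the eigenvalues of I - K are 1 (multiplicity 3) and 1 - (0) = 1, so det(I - K) = 1. (Direct check: I - K =
[[1, 0, 0, 0],
 [9, -5, 9, -9],
 [9, -6, 10, -9],
 [3, -2, 3, -2]]
has determinant 1.) The finite-dimensional Fredholm alternative says: either (I - K) is invertible, or ker(I - K) ≠ {0} and then range(I - K) = ker((I - K)^*)^⊥, with dim ker(I - K) = dim ker((I - K)^*). Since det(I - K) ≠ 0, 1 is not an eigenvalue of K and ker(I - K) = {0}, so we are in the first case: for every y there is a unique x = (I - K)^(-1) y. Explicitly, by the Sherman–Morrison formula, (I - u v^T)^(-1) = I + u v^T/(1 - v·u), i.e. (I - K)^(-1) = I + K.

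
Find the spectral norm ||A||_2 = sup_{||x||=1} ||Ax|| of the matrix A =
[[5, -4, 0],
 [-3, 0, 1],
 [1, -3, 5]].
||A||_2 ≈ 7.5906 (= sqrt(largest eigenvalue of A^T A))

||A||_2 = sigma_max(A) = sqrt(lambda_max(A^T A)). Form the symmetric matrix M = A^T A =
[[35, -23, 2],
 [-23, 25, -15],
 [2, -15, 26]].
Its characteristic polynomial (trace, sum of principal 2x2 minors, determinant of M give the coefficients) is
  p(λ) = det(λ I - M) = λ^3 - 86λ^2 + 1677λ - 2401.
No integer candidate from the rational root theorem (±divisors of 2401) is a root, so the roots are irrational. The cubic discriminant is Δ = 1903537297 > 0, so there are three distinct real roots. p(1) = -809 and p(2) = 617 have opposite signs, so a root lies in (1, 2); Newton's method refines it to λ ≈ 1.5532. p(26) = 641 and p(27) = -133 have opposite signs, so a root lies in (26, 27); Newton's method refines it to λ ≈ 26.8293. p(57) = -1033 and p(58) = 673 have opposite signs, so a root lies in (57, 58); Newton's method refines it to λ ≈ 57.6175. Check (Vieta): the three roots sum to 86, matching tr M = 86.
So the eigenvalues of A^T A are ≈ 1.5532, 26.8293, 57.6175 (all ≥ 0, as they must be for A^T A). The largest is λ_max ≈ 57.6175, hence ||A||_2 = sqrt(λ_max) ≈ 7.5906.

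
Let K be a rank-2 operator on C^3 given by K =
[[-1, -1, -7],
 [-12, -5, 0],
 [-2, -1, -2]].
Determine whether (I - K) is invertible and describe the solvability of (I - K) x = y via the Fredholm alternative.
(I - K) is singular (det(I - K) = 0, i.e. 1 ∈ sigma(K)). (I - K) x = y is solvable iff y ⊥ ker((I - K)^*) = span{(-9, -2, 21)}, i.e. iff -9y_1 - 2y_2 + 21y_3 = 0. When solvable, x is determined up to adding multiples of (-1, 2, 0) (ker(I - K) = span{(-1, 2, 0)}, dimension 1).

K has rank 2 and factors as K = U V^T = u1 v1^T + u2 v2^T with u1 = (2, 3, 1), v1 = (-2, -1, -2), u2 = (1, -2, 0), v2 = (3, 1, -3) (multiplying out reproduces the displayed K). The nonzero eigenvalues of U V^T coincide with those of the 2 x 2 matrix G = V^T U = [[v1·u1, v1·u2], [v2·u1, v2·u2]] = [[-9, 0], [6, 1]], and by the Sylvester determinant identity det(I_3 - U V^T) = det(I_2 - V^T U) = det([[10, 0], [-6, 0]]) = (10)(0) - (0)(-6) = 0. (Direct check: I - K =
[[2, 1, 7],
 [12, 6, 0],
 [2, 1, 3]]
has determinant 0.) So 1 is an eigenvalue of K and (I - K) is not invertible. The finite-dimensional Fredholm alternative says: either (I - K) is invertible, or ker(I - K) ≠ {0} and then range(I - K) = ker((I - K)^*)^⊥, with dim ker(I - K) = dim ker((I - K)^*). We are in the second case, so we compute both kernels via the 2 x 2 reduction. If (I - U V^T) x = 0 then x = U (V^T x) lies in the column space of U; writing x = U b gives U (I_2 - G) b = 0, and since u1, u2 are independent, (I_2 - G) b = 0. With I_2 - G = [[10, 0], [-6, 0]] (singular, as its determinant is 0) a null vector is b = (0, -1), so ker(I - K) = span{0·u1 + (-1)·u2} = span{(-1, 2, 0)}. For the adjoint, (I - K)^* = I - K^T = I - V U^T, and the same argument gives ker((I - K)^*) = {V a : (I_2 - G)^T a = 0}; (I_2 - G)^T = [[10, -6], [0, 0]] has null vector a = (-3, -5), so ker((I - K)^*) = span{-3·v1 + (-5)·v2} = span{(-9, -2, 21)}. (Both kernels are 1-dimensional, matching rank(I - K) = 2.) Therefore (I - K) x = y is solvable iff <y, (-9, -2, 21)> = 0, i.e. iff -9y_1 - 2y_2 + 21y_3 = 0; when solvable the solution set is the line x_p + c·(-1, 2, 0), c ∈ C.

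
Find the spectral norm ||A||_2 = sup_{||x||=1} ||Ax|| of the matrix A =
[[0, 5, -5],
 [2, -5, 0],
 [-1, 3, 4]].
||A||_2 ≈ 8.2083 (= sqrt(largest eigenvalue of A^T A))

||A||_2 = sigma_max(A) = sqrt(lambda_max(A^T A)). Form the symmetric matrix M = A^T A =
[[5, -13, -4],
 [-13, 59, -13],
 [-4, -13, 41]].
Its characteristic polynomial (trace, sum of principal 2x2 minors, determinant of M give the coefficients) is
  p(λ) = det(λ I - M) = λ^3 - 105λ^2 + 2565λ - 2025.
No integer candidate from the rational root theorem (±divisors of 2025) is a root, so the roots are irrational. The cubic discriminant is Δ = 5362524000 > 0, so there are three distinct real roots. p(0) = -2025 and p(1) = 436 have opposite signs, so a root lies in (0, 1); Newton's method refines it to λ ≈ 0.8166. p(36) = 891 and p(37) = -212 have opposite signs, so a root lies in (36, 37); Newton's method refines it to λ ≈ 36.8071. p(67) = -752 and p(68) = 1307 have opposite signs, so a root lies in (67, 68); Newton's method refines it to λ ≈ 67.3763. Check (Vieta): the three roots sum to 105, matching tr M = 105.
So the eigenvalues of A^T A are ≈ 0.8166, 36.8071, 67.3763 (all ≥ 0, as they must be for A^T A). The largest is λ_max ≈ 67.3763, hence ||A||_2 = sqrt(λ_max) ≈ 8.2083.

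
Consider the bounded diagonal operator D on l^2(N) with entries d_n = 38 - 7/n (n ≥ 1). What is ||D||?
||D|| = 38

For a diagonal operator on l^2 with entries d_n, ||D|| = sup_n |d_n|. Here d_1 = 31, d_2 = 69/2, ..., and d_n = 38 - 7/n increases monotonically toward 38. All terms lie in [31, 38), so |d_n| = d_n and the supremum is the limit 38, which is not attained by any individual d_n. Hence ||D|| = 38.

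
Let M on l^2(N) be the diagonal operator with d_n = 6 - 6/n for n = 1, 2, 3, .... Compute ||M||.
||M|| = 6

For a diagonal operator on l^2 with entries d_n, ||M|| = sup_n |d_n|. Here d_1 = 0, d_2 = 3, ..., and d_n = 6 - 6/n increases monotonically toward 6. All terms lie in [0, 6), so |d_n| = d_n and the supremum is the limit 6, which is not attained by any individual d_n. Hence ||M|| = 6.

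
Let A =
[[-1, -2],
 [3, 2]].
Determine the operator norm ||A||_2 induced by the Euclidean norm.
||A||_2 = sqrt((18 + sqrt(260))/2) ≈ 4.1306 (= sqrt(largest eigenvalue of A^T A))

||A||_2 = sigma_max(A) = sqrt(lambda_max(A^T A)). Form the symmetric matrix M = A^T A =
[[10, 8],
 [8, 8]].
Its characteristic polynomial (trace, determinant of M give the coefficients) is
  p(λ) = det(λ I - M) = λ^2 - 18λ + 16.
For λ^2 - 18λ + 16 the discriminant is 260. It is nonnegative but not a perfect square, so the roots are real and irrational: λ = (18 ± sqrt(260))/2 ≈ 17.0623, 0.9377.
So the eigenvalues of A^T A are ≈ 0.9377, 17.0623 (all ≥ 0, as they must be for A^T A). The largest is λ_max = (18 + sqrt(260))/2 ≈ 17.0623, hence ||A||_2 = sqrt(λ_max) = sqrt((18 + sqrt(260))/2) ≈ 4.1306.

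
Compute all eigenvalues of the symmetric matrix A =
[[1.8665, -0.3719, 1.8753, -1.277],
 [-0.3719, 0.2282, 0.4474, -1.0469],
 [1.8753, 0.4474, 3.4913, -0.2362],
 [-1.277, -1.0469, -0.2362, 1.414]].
sigma(A) ≈ {-1, 1, 2, 5}

A is real symmetric, so its spectrum consists of real eigenvalues. Expanding the characteristic polynomial of the displayed matrix gives
  det(λ I - A) = p(λ) = λ^4 + (-7)λ^3 + (9)λ^2 + (7)λ + (-10).
Solving p(λ) = 0 yields eigenvalues ≈ -1, 1, 2, 5. (A is shown rounded to 4 decimals, so these recover the underlying integer eigenvalues to within that precision.)
Verification: the trace of A = 7 equals the sum of eigenvalues 7, and det(A) ≈ -10.0007 matches the eigenvalue product -10.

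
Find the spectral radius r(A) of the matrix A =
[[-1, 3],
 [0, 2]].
r(A) = 2

The eigenvalues of A are the roots of its characteristic polynomial. With M = A (coefficients from the trace and determinant):
  p(λ) = det(λ I - M) = λ^2 - λ - 2.
For λ^2 - λ - 2 the discriminant is 9. It is a perfect square (3^2), so the roots are rational: λ = (1 ± 3)/2 = 2, -1.
Thus the eigenvalues (to 4 decimals) are 2 (modulus 2); -1 (modulus 1). The spectral radius is the largest modulus: r(A) = 2. (Cross-check: r(A) ≤ ||A||_2 ≈ 3.7025; equality holds whenever A is normal, though it can also hold for some non-normal A.)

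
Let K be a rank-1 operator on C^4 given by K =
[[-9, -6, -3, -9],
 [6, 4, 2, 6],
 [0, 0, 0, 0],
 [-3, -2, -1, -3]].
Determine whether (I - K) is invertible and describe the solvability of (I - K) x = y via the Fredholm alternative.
(I - K) is invertible (det(I - K) = 9 ≠ 0), so for every y in C^4 the equation (I - K) x = y has a unique solution.

K has rank 1, so it is an outer product K = u v^T: every row of K is a multiple of one row vector. Reading off the entries, u = (-3, 2, 0, -1) and v = (3, 2, 1, 3) (row i of K equals u_i·v^T). A rank-one matrix u v^T satisfies K u = u (v·u) and kills the (3)-dimensional subspace v^⊥, so its characteristic polynomial is lambda^3 (lambda - v·u) with v·u = tr K = -8. Hence the eigenvalues of I - K are 1 (multiplicity 3) and 1 - (-8) = 9, so det(I - K) = 9. (Direct check: I - K =
[[10, 6, 3, 9],
 [-6, -3, -2, -6],
 [0, 0, 1, 0],
 [3, 2, 1, 4]]
has determinant 9.) The finite-dimensional Fredholm alternative says: either (I - K) is invertible, or ker(I - K) ≠ {0} and then range(I - K) = ker((I - K)^*)^⊥, with dim ker(I - K) = dim ker((I - K)^*). Since det(I - K) ≠ 0, 1 is not an eigenvalue of K and ker(I - K) = {0}, so we are in the first case: for every y there is a unique x = (I - K)^(-1) y. Explicitly, by the Sherman–Morrison formula, (I - u v^T)^(-1) = I + u v^T/(1 - v·u), i.e. (I - K)^(-1) = I + K/(9).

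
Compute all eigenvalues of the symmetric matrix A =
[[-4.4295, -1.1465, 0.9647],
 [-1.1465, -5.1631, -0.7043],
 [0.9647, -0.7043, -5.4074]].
sigma(A) ≈ {-6, -3} (-6 with multiplicity 2)

A is real symmetric, so its spectrum consists of real eigenvalues. Expanding the characteristic polynomial of the displayed matrix gives
  det(λ I - A) = p(λ) = λ^3 + (15)λ^2 + (72)λ + (107.999).
Solving p(λ) = 0 yields eigenvalues ≈ -6, -6, -3. (A is shown rounded to 4 decimals, so these recover the underlying integer eigenvalues to within that precision.)
Verification: the trace of A = -15 equals the sum of eigenvalues -15, and det(A) ≈ -107.9990 matches the eigenvalue product -108.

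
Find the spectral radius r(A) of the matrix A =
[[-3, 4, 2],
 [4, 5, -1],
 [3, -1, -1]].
r(A) ≈ 6.6518

The eigenvalues of A are the roots of its characteristic polynomial. With M = A (coefficients from the trace, the sum of principal 2x2 minors, and det A):
  p(λ) = det(λ I - M) = λ^3 - λ^2 - 40λ + 16.
No integer candidate from the rational root theorem (±divisors of 16) is a root, so the roots are irrational. The cubic discriminant is Δ = 262272 > 0, so there are three distinct real roots. p(-7) = -96 and p(-6) = 4 have opposite signs, so a root lies in (-7, -6); Newton's method refines it to λ ≈ -6.0494. p(0) = 16 and p(1) = -24 have opposite signs, so a root lies in (0, 1); Newton's method refines it to λ ≈ 0.3976. p(6) = -44 and p(7) = 30 have opposite signs, so a root lies in (6, 7); Newton's method refines it to λ ≈ 6.6518. Check (Vieta): the three roots sum to 1, matching tr M = 1.
Thus the eigenvalues (to 4 decimals) are -6.0494 (modulus 6.0494); 0.3976 (modulus 0.3976); 6.6518 (modulus 6.6518). The spectral radius is the largest modulus: r(A) ≈ 6.6518. (Cross-check: r(A) ≤ ||A||_2 ≈ 6.6761; equality holds whenever A is normal, though it can also hold for some non-normal A.)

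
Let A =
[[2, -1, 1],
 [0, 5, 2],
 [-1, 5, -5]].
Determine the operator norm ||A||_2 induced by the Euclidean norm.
||A||_2 ≈ 7.8258 (= sqrt(largest eigenvalue of A^T A))

||A||_2 = sigma_max(A) = sqrt(lambda_max(A^T A)). Form the symmetric matrix M = A^T A =
[[5, -7, 7],
 [-7, 51, -16],
 [7, -16, 30]].
Its characteristic polynomial (trace, sum of principal 2x2 minors, determinant of M give the coefficients) is
  p(λ) = det(λ I - M) = λ^3 - 86λ^2 + 1581λ - 3969.
No integer candidate from the rational root theorem (±divisors of 3969) is a root, so the roots are irrational. The cubic discriminant is Δ = 1869857361 > 0, so there are three distinct real roots. p(2) = -1143 and p(3) = 27 have opposite signs, so a root lies in (2, 3); Newton's method refines it to λ ≈ 2.9753. p(21) = 567 and p(22) = -163 have opposite signs, so a root lies in (21, 22); Newton's method refines it to λ ≈ 21.7817. p(61) = -553 and p(62) = 1797 have opposite signs, so a root lies in (61, 62); Newton's method refines it to λ ≈ 61.243. Check (Vieta): the three roots sum to 86, matching tr M = 86.
So the eigenvalues of A^T A are ≈ 2.9753, 21.7817, 61.243 (all ≥ 0, as they must be for A^T A). The largest is λ_max ≈ 61.243, hence ||A||_2 = sqrt(λ_max) ≈ 7.8258.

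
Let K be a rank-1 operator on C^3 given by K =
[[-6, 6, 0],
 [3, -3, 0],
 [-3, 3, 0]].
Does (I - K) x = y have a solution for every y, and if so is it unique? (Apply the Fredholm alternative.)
(I - K) is invertible (det(I - K) = 10 ≠ 0), so for every y in C^3 the equation (I - K) x = y has a unique solution.

K has rank 1, so it is an outer product K = u v^T: every row of K is a multiple of one row vector. Reading off the entries, u = (-2, 1, -1) and v = (3, -3, 0) (row i of K equals u_i·v^T). A rank-one matrix u v^T satisfies K u = u (v·u) and kills the (2)-dimensional subspace v^⊥, so its characteristic polynomial is lambda^2 (lambda - v·u) with v·u = tr K = -9. Hence the eigenvalues of I - K are 1 (multiplicity 2) and 1 - (-9) = 10, so det(I - K) = 10. (Direct check: I - K =
[[7, -6, 0],
 [-3, 4, 0],
 [3, -3, 1]]
has determinant 10.) The finite-dimensional Fredholm alternative says: either (I - K) is invertible, or ker(I - K) ≠ {0} and then range(I - K) = ker((I - K)^*)^⊥, with dim ker(I - K) = dim ker((I - K)^*). Since det(I - K) ≠ 0, 1 is not an eigenvalue of K and ker(I - K) = {0}, so we are in the first case: for every y there is a unique x = (I - K)^(-1) y. Explicitly, by the Sherman–Morrison formula, (I - u v^T)^(-1) = I + u v^T/(1 - v·u), i.e. (I - K)^(-1) = I + K/(10).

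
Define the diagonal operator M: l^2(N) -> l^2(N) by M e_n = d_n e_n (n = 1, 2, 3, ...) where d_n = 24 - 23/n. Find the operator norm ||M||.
||M|| = 24

For a diagonal operator on l^2 with entries d_n, ||M|| = sup_n |d_n|. Here d_1 = 1, d_2 = 25/2, ..., and d_n = 24 - 23/n increases monotonically toward 24. All terms lie in [1, 24), so |d_n| = d_n and the supremum is the limit 24, which is not attained by any individual d_n. Hence ||M|| = 24.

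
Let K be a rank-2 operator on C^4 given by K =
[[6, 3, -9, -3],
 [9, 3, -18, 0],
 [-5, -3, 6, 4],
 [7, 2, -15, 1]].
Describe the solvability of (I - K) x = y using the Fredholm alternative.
(I - K) is invertible (det(I - K) = 27 ≠ 0), so for every y in C^4 the equation (I - K) x = y has a unique solution.

K has rank 2 and factors as K = U V^T = u1 v1^T + u2 v2^T with u1 = (0, -3, -1, -3), v1 = (-1, 0, 3, -1), u2 = (-3, -3, 3, -2), v2 = (-2, -1, 3, 1) (multiplying out reproduces the displayed K). The nonzero eigenvalues of U V^T coincide with those of the 2 x 2 matrix G = V^T U = [[v1·u1, v1·u2], [v2·u1, v2·u2]] = [[0, 14], [-3, 16]], and by the Sylvester determinant identity det(I_4 - U V^T) = det(I_2 - V^T U) = det([[1, -14], [3, -15]]) = (1)(-15) - (-14)(3) = 27. (Direct check: I - K =
[[-5, -3, 9, 3],
 [-9, -2, 18, 0],
 [5, 3, -5, -4],
 [-7, -2, 15, 0]]
has determinant 27.) The finite-dimensional Fredholm alternative says: either (I - K) is invertible, or ker(I - K) ≠ {0} and then range(I - K) = ker((I - K)^*)^⊥, with dim ker(I - K) = dim ker((I - K)^*). Since det(I - K) ≠ 0, 1 is not an eigenvalue of K and ker(I - K) = {0}, so we are in the first case: for every y there is a unique x = (I - K)^(-1) y. (Explicitly, by the Woodbury identity, (I - U V^T)^(-1) = I + U (I_2 - G)^(-1) V^T.)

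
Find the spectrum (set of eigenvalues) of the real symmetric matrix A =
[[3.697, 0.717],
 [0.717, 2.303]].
sigma(A) ≈ {2, 4}

A is real symmetric, so its spectrum consists of real eigenvalues. Expanding the characteristic polynomial of the displayed matrix gives
  det(λ I - A) = p(λ) = λ^2 + (-6)λ + (8).
Solving p(λ) = 0 yields eigenvalues ≈ 2, 4. (A is shown rounded to 4 decimals, so these recover the underlying integer eigenvalues to within that precision.)
Verification: the trace of A = 6 equals the sum of eigenvalues 6, and det(A) ≈ 8.0001 matches the eigenvalue product 8.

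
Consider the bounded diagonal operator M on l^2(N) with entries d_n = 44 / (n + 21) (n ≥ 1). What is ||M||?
||M|| = 2 (attained at n = 1)

For M diagonal, ||M|| = sup_n |d_n| = sup_n 44/(n + 21). This is positive and strictly decreasing in n, so the supremum is attained at n = 1: d_1 = 44/(1 + 21) = 2. Hence ||M|| = 2.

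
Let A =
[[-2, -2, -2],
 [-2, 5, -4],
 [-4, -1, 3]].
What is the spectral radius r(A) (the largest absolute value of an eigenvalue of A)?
r(A) = (1 + sqrt(89))/2 ≈ 5.217

The eigenvalues of A are the roots of its characteristic polynomial. With M = A (coefficients from the trace, the sum of principal 2x2 minors, and det A):
  p(λ) = det(λ I - M) = λ^3 - 6λ^2 - 17λ + 110.
By the rational root theorem any rational root is an integer divisor of 110. Testing λ = 5: p(5) = 125 - 150 - 85 + 110 = 0, so λ = 5 is a root. Dividing out (λ - 5) leaves p(λ) = (λ - 5)(λ^2 - λ - 22). For λ^2 - λ - 22 the discriminant is 89. It is nonnegative but not a perfect square, so the roots are real and irrational: λ = (1 ± sqrt(89))/2 ≈ 5.217, -4.217.
Thus the eigenvalues (to 4 decimals) are 5.217 (modulus 5.217); -4.217 (modulus 4.217); 5 (modulus 5). The spectral radius is the largest modulus: r(A) = (1 + sqrt(89))/2 ≈ 5.217. (Cross-check: r(A) ≤ ||A||_2 ≈ 6.9707; equality holds whenever A is normal, though it can also hold for some non-normal A.)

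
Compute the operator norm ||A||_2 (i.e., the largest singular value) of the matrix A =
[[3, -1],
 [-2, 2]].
||A||_2 = sqrt((18 + sqrt(260))/2) ≈ 4.1306 (= sqrt(largest eigenvalue of A^T A))

||A||_2 = sigma_max(A) = sqrt(lambda_max(A^T A)). Form the symmetric matrix M = A^T A =
[[13, -7],
 [-7, 5]].
Its characteristic polynomial (trace, determinant of M give the coefficients) is
  p(λ) = det(λ I - M) = λ^2 - 18λ + 16.
For λ^2 - 18λ + 16 the discriminant is 260. It is nonnegative but not a perfect square, so the roots are real and irrational: λ = (18 ± sqrt(260))/2 ≈ 17.0623, 0.9377.
So the eigenvalues of A^T A are ≈ 0.9377, 17.0623 (all ≥ 0, as they must be for A^T A). The largest is λ_max = (18 + sqrt(260))/2 ≈ 17.0623, hence ||A||_2 = sqrt(λ_max) = sqrt((18 + sqrt(260))/2) ≈ 4.1306.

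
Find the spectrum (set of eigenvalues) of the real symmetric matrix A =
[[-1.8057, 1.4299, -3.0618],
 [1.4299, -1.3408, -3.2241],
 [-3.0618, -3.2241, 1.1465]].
sigma(A) ≈ {-4, -3, 5}

A is real symmetric, so its spectrum consists of real eigenvalues. Expanding the characteristic polynomial of the displayed matrix gives
  det(λ I - A) = p(λ) = λ^3 + (2)λ^2 + (-23)λ + (-60.0017).
Solving p(λ) = 0 yields eigenvalues ≈ -4, -3, 5. (A is shown rounded to 4 decimals, so these recover the underlying integer eigenvalues to within that precision.)
Verification: the trace of A = -2 equals the sum of eigenvalues -2, and det(A) ≈ 60.0017 matches the eigenvalue product 60.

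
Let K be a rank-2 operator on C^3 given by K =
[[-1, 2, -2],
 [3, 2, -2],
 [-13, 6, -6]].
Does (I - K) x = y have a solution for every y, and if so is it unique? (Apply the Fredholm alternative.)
(I - K) is invertible (det(I - K) = -22 ≠ 0), so for every y in C^3 the equation (I - K) x = y has a unique solution.

K has rank 2 and factors as K = U V^T = u1 v1^T + u2 v2^T with u1 = (1, 1, 3), v1 = (-3, 2, -2), u2 = (1, 3, -2), v2 = (2, 0, 0) (multiplying out reproduces the displayed K). The nonzero eigenvalues of U V^T coincide with those of the 2 x 2 matrix G = V^T U = [[v1·u1, v1·u2], [v2·u1, v2·u2]] = [[-7, 7], [2, 2]], and by the Sylvester determinant identity det(I_3 - U V^T) = det(I_2 - V^T U) = det([[8, -7], [-2, -1]]) = (8)(-1) - (-7)(-2) = -22. (Direct check: I - K =
[[2, -2, 2],
 [-3, -1, 2],
 [13, -6, 7]]
has determinant -22.) The finite-dimensional Fredholm alternative says: either (I - K) is invertible, or ker(I - K) ≠ {0} and then range(I - K) = ker((I - K)^*)^⊥, with dim ker(I - K) = dim ker((I - K)^*). Since det(I - K) ≠ 0, 1 is not an eigenvalue of K and ker(I - K) = {0}, so we are in the first case: for every y there is a unique x = (I - K)^(-1) y. (Explicitly, by the Woodbury identity, (I - U V^T)^(-1) = I + U (I_2 - G)^(-1) V^T.)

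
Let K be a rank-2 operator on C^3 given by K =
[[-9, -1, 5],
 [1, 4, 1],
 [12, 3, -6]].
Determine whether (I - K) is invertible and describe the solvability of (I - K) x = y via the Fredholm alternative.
(I - K) is invertible (det(I - K) = -56 ≠ 0), so for every y in C^3 the equation (I - K) x = y has a unique solution.

K has rank 2 and factors as K = U V^T = u1 v1^T + u2 v2^T with u1 = (-3, -2, 3), v1 = (1, -1, -1), u2 = (-2, 1, 3), v2 = (3, 2, -1) (multiplying out reproduces the displayed K). The nonzero eigenvalues of U V^T coincide with those of the 2 x 2 matrix G = V^T U = [[v1·u1, v1·u2], [v2·u1, v2·u2]] = [[-4, -6], [-16, -7]], and by the Sylvester determinant identity det(I_3 - U V^T) = det(I_2 - V^T U) = det([[5, 6], [16, 8]]) = (5)(8) - (6)(16) = -56. (Direct check: I - K =
[[10, 1, -5],
 [-1, -3, -1],
 [-12, -3, 7]]
has determinant -56.) The finite-dimensional Fredholm alternative says: either (I - K) is invertible, or ker(I - K) ≠ {0} and then range(I - K) = ker((I - K)^*)^⊥, with dim ker(I - K) = dim ker((I - K)^*). Since det(I - K) ≠ 0, 1 is not an eigenvalue of K and ker(I - K) = {0}, so we are in the first case: for every y there is a unique x = (I - K)^(-1) y. (Explicitly, by the Woodbury identity, (I - U V^T)^(-1) = I + U (I_2 - G)^(-1) V^T.)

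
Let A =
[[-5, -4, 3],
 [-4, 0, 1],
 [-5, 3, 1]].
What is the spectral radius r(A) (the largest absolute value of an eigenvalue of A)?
r(A) ≈ 5.9803

The eigenvalues of A are the roots of its characteristic polynomial. With M = A (coefficients from the trace, the sum of principal 2x2 minors, and det A):
  p(λ) = det(λ I - M) = λ^3 + 4λ^2 - 9λ + 17.
No integer candidate from the rational root theorem (±divisors of 17) is a root, so the roots are irrational. The cubic discriminant is Δ = -18959 < 0, so there is one real root and a complex-conjugate pair. p(-6) = -1 and p(-5) = 37 have opposite signs, so a root lies in (-6, -5); Newton's method refines it to λ ≈ -5.9803. Dividing out (λ - (-5.9803)) leaves approximately λ^2 - 1.9803λ + 2.8427. For λ^2 - 1.9803λ + 2.8427 the discriminant is -7.4492. It is negative, so the remaining roots are the complex-conjugate pair λ ≈ 0.9901 ± 1.3647i. Their product equals the constant term, so |λ|^2 ≈ 2.8427 and |λ| ≈ 1.686.
Thus the eigenvalues (to 4 decimals) are -5.9803 (modulus 5.9803); 0.9901 ± 1.3647i (modulus 1.686). The spectral radius is the largest modulus: r(A) ≈ 5.9803. (Cross-check: r(A) ≤ ||A||_2 ≈ 8.7301; equality holds whenever A is normal, though it can also hold for some non-normal A.)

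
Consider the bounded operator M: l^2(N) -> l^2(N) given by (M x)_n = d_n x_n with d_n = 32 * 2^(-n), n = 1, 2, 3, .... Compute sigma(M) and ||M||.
sigma(M) = {32 * 2^(-n) : n ≥ 1} ∪ {0}; ||M|| = 16

A bounded diagonal operator on l^2 with diagonal entries d_n has spectrum equal to the closure of {d_n : n ≥ 1}: every d_n is an eigenvalue (with eigenvector e_n), so {d_n} ⊂ sigma(M); the spectrum is closed, so its closure is too; and for lambda not in the closure, (M - lambda I) has bounded inverse (the diagonal entries 1/(d_n - lambda) are bounded). For our sequence d_n = 32 * 2^(-n), n = 1, 2, 3, ...:
  - {d_n} = {32 * 2^(-n) : n ≥ 1}; the only limit point is 0
  - closure = {32 * 2^(-n) : n ≥ 1} ∪ {0}
For the norm: a diagonal operator has ||M|| = sup_n |d_n|. Here d_n = 32 * 2^(-n) is positive and decreasing, so sup_n |d_n| = d_1 = 32/2 = 16. So ||M|| = 16.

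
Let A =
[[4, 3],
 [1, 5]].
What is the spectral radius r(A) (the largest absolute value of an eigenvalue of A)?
r(A) = (9 + sqrt(13))/2 ≈ 6.3028

The eigenvalues of A are the roots of its characteristic polynomial. With M = A (coefficients from the trace and determinant):
  p(λ) = det(λ I - M) = λ^2 - 9λ + 17.
For λ^2 - 9λ + 17 the discriminant is 13. It is nonnegative but not a perfect square, so the roots are real and irrational: λ = (9 ± sqrt(13))/2 ≈ 6.3028, 2.6972.
Thus the eigenvalues (to 4 decimals) are 6.3028 (modulus 6.3028); 2.6972 (modulus 2.6972). The spectral radius is the largest modulus: r(A) = (9 + sqrt(13))/2 ≈ 6.3028. (Cross-check: r(A) ≤ ||A||_2 ≈ 6.6713; equality holds whenever A is normal, though it can also hold for some non-normal A.)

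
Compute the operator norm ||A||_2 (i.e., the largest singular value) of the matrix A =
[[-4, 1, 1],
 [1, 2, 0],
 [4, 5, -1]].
||A||_2 ≈ 7.1465 (= sqrt(largest eigenvalue of A^T A))

||A||_2 = sigma_max(A) = sqrt(lambda_max(A^T A)). Form the symmetric matrix M = A^T A =
[[33, 18, -8],
 [18, 30, -4],
 [-8, -4, 2]].
Its characteristic polynomial (trace, sum of principal 2x2 minors, determinant of M give the coefficients) is
  p(λ) = det(λ I - M) = λ^3 - 65λ^2 + 712λ - 36.
No integer candidate from the rational root theorem (±divisors of 36) is a root, so the roots are irrational. The cubic discriminant is Δ = 688470336 > 0, so there are three distinct real roots. p(0) = -36 and p(1) = 612 have opposite signs, so a root lies in (0, 1); Newton's method refines it to λ ≈ 0.0508. p(13) = 432 and p(14) = -64 have opposite signs, so a root lies in (13, 14); Newton's method refines it to λ ≈ 13.8762. p(51) = -138 and p(52) = 1836 have opposite signs, so a root lies in (51, 52); Newton's method refines it to λ ≈ 51.073. Check (Vieta): the three roots sum to 65, matching tr M = 65.
So the eigenvalues of A^T A are ≈ 0.0508, 13.8762, 51.073 (all ≥ 0, as they must be for A^T A). The largest is λ_max ≈ 51.073, hence ||A||_2 = sqrt(λ_max) ≈ 7.1465.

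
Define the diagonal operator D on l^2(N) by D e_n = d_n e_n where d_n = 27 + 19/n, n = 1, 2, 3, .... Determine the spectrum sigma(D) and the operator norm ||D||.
sigma(D) = {27 + 19/n : n ≥ 1} ∪ {27}; ||D|| = 46

A bounded diagonal operator on l^2 with diagonal entries d_n has spectrum equal to the closure of {d_n : n ≥ 1}: every d_n is an eigenvalue (with eigenvector e_n), so {d_n} ⊂ sigma(D); the spectrum is closed, so its closure is too; and for lambda not in the closure, (D - lambda I) has bounded inverse (the diagonal entries 1/(d_n - lambda) are bounded). For our sequence d_n = 27 + 19/n, n = 1, 2, 3, ...:
  - {d_n} = {27 + 19/n : n ≥ 1}; the only limit point is 27
  - closure = {27 + 19/n : n ≥ 1} ∪ {27}
For the norm: a diagonal operator has ||D|| = sup_n |d_n|. Here d_n = 27 + 19/n is positive and decreasing, so sup_n |d_n| = d_1 = 27 + 19 = 46. So ||D|| = 46.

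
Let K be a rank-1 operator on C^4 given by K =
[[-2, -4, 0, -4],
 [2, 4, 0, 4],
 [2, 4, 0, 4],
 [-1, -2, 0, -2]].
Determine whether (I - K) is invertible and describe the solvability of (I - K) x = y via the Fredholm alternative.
(I - K) is invertible (det(I - K) = 1 ≠ 0), so for every y in C^4 the equation (I - K) x = y has a unique solution.

K has rank 1, so it is an outer product K = u v^T: every row of K is a multiple of one row vector. Reading off the entries, u = (-2, 2, 2, -1) and v = (1, 2, 0, 2) (row i of K equals u_i·v^T). A rank-one matrix u v^T satisfies K u = u (v·u) and kills the (3)-dimensional subspace v^⊥, so its characteristic polynomial is lambda^3 (lambda - v·u) with v·u = tr K = 0. Hence the eigenvalues of I - K are 1 (multiplicity 3) and 1 - (0) = 1, so det(I - K) = 1. (Direct check: I - K =
[[3, 4, 0, 4],
 [-2, -3, 0, -4],
 [-2, -4, 1, -4],
 [1, 2, 0, 3]]
has determinant 1.) The finite-dimensional Fredholm alternative says: either (I - K) is invertible, or ker(I - K) ≠ {0} and then range(I - K) = ker((I - K)^*)^⊥, with dim ker(I - K) = dim ker((I - K)^*). Since det(I - K) ≠ 0, 1 is not an eigenvalue of K and ker(I - K) = {0}, so we are in the first case: for every y there is a unique x = (I - K)^(-1) y. Explicitly, by the Sherman–Morrison formula, (I - u v^T)^(-1) = I + u v^T/(1 - v·u), i.e. (I - K)^(-1) = I + K.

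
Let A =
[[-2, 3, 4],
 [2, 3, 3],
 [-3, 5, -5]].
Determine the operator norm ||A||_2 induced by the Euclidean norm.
||A||_2 ≈ 7.7502 (= sqrt(largest eigenvalue of A^T A))

||A||_2 = sigma_max(A) = sqrt(lambda_max(A^T A)). Form the symmetric matrix M = A^T A =
[[17, -15, 13],
 [-15, 43, -4],
 [13, -4, 50]].
Its characteristic polynomial (trace, sum of principal 2x2 minors, determinant of M give the coefficients) is
  p(λ) = det(λ I - M) = λ^3 - 110λ^2 + 3321λ - 19321.
No integer candidate from the rational root theorem (±divisors of 19321) is a root, so the roots are irrational. The cubic discriminant is Δ = 1044264529 > 0, so there are three distinct real roots. p(7) = -1121 and p(8) = 719 have opposite signs, so a root lies in (7, 8); Newton's method refines it to λ ≈ 7.5978. p(42) = 209 and p(43) = -401 have opposite signs, so a root lies in (42, 43); Newton's method refines it to λ ≈ 42.3363. p(60) = -61 and p(61) = 931 have opposite signs, so a root lies in (60, 61); Newton's method refines it to λ ≈ 60.0659. Check (Vieta): the three roots sum to 110, matching tr M = 110.
So the eigenvalues of A^T A are ≈ 7.5978, 42.3363, 60.0659 (all ≥ 0, as they must be for A^T A). The largest is λ_max ≈ 60.0659, hence ||A||_2 = sqrt(λ_max) ≈ 7.7502.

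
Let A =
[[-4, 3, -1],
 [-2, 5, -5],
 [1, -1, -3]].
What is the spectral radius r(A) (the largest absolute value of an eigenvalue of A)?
r(A) ≈ 4.7108

The eigenvalues of A are the roots of its characteristic polynomial. With M = A (coefficients from the trace, the sum of principal 2x2 minors, and det A):
  p(λ) = det(λ I - M) = λ^3 + 2λ^2 - 21λ - 50.
No integer candidate from the rational root theorem (±divisors of 50) is a root, so the roots are irrational. The cubic discriminant is Δ = 10708 > 0, so there are three distinct real roots. p(-5) = -20 and p(-4) = 2 have opposite signs, so a root lies in (-5, -4); Newton's method refines it to λ ≈ -4.1586. p(-3) = 4 and p(-2) = -8 have opposite signs, so a root lies in (-3, -2); Newton's method refines it to λ ≈ -2.5523. p(4) = -38 and p(5) = 20 have opposite signs, so a root lies in (4, 5); Newton's method refines it to λ ≈ 4.7108. Check (Vieta): the three roots sum to -2, matching tr M = -2.
Thus the eigenvalues (to 4 decimals) are -4.1586 (modulus 4.1586); -2.5523 (modulus 2.5523); 4.7108 (modulus 4.7108). The spectral radius is the largest modulus: r(A) ≈ 4.7108. (Cross-check: r(A) ≤ ||A||_2 ≈ 8.4661; equality holds whenever A is normal, though it can also hold for some non-normal A.)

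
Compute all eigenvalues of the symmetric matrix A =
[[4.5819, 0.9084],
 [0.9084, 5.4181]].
sigma(A) ≈ {4, 6}

A is real symmetric, so its spectrum consists of real eigenvalues. Expanding the characteristic polynomial of the displayed matrix gives
  det(λ I - A) = p(λ) = λ^2 + (-10)λ + (24).
Solving p(λ) = 0 yields eigenvalues ≈ 4, 6. (A is shown rounded to 4 decimals, so these recover the underlying integer eigenvalues to within that precision.)
Verification: the trace of A = 10 equals the sum of eigenvalues 10, and det(A) ≈ 24.0000 matches the eigenvalue product 24.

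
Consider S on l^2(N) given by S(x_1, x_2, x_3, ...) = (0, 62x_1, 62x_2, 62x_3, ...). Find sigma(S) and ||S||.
sigma(S) = closed disk {z in C : |z| ≤ 62}; ||S|| = 62

Note S = 62·U where U is the unit right shift (U x)_k = x_{k-1} (with x_0 := 0); so ||S|| = 62||U|| and sigma(S) = 62·sigma(U). ||S x||^2 = sum_{k≥1} |62x_k|^2 = 3844||x||^2, so ||S|| = 62 and sigma(S) ⊂ {|z| ≤ 62}. For any |lambda| < 62, the equation (S - lambda I) x = 0 forces x_1 = 0, then 62x_k = lambda x_{k+1} ⇒ x = 0, so S has no eigenvalues. But (S - lambda I) is not surjective for |lambda| < 62: solving (S - lambda I) x = e_1 would require x_n proportional to (lambda/62)^(-n), which is not in l^2. So every |lambda| < 62 lies in the residual spectrum. The boundary |lambda| = 62 is in the approximate point spectrum (the spectrum is closed). Hence sigma(S) is the closed disk of radius 62.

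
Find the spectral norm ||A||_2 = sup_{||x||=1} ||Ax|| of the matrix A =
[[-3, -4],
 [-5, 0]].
||A||_2 = sqrt(40) ≈ 6.3246 (= sqrt(largest eigenvalue of A^T A))

||A||_2 = sigma_max(A) = sqrt(lambda_max(A^T A)). Form the symmetric matrix M = A^T A =
[[34, 12],
 [12, 16]].
Its characteristic polynomial (trace, determinant of M give the coefficients) is
  p(λ) = det(λ I - M) = λ^2 - 50λ + 400.
For λ^2 - 50λ + 400 the discriminant is 900. It is a perfect square (30^2), so the roots are rational: λ = (50 ± 30)/2 = 40, 10.
So the eigenvalues of A^T A are ≈ 10, 40 (all ≥ 0, as they must be for A^T A). The largest is λ_max = 40, hence ||A||_2 = sqrt(λ_max) = sqrt(40) ≈ 6.3246.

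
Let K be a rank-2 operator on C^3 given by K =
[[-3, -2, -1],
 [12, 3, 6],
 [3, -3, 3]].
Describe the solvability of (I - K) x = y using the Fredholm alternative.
(I - K) is invertible (det(I - K) = 34 ≠ 0), so for every y in C^3 the equation (I - K) x = y has a unique solution.

K has rank 2 and factors as K = U V^T = u1 v1^T + u2 v2^T with u1 = (-1, 3, 0), v1 = (3, 2, 1), u2 = (0, 3, 3), v2 = (1, -1, 1) (multiplying out reproduces the displayed K). The nonzero eigenvalues of U V^T coincide with those of the 2 x 2 matrix G = V^T U = [[v1·u1, v1·u2], [v2·u1, v2·u2]] = [[3, 9], [-4, 0]], and by the Sylvester determinant identity det(I_3 - U V^T) = det(I_2 - V^T U) = det([[-2, -9], [4, 1]]) = (-2)(1) - (-9)(4) = 34. (Direct check: I - K =
[[4, 2, 1],
 [-12, -2, -6],
 [-3, 3, -2]]
has determinant 34.) The finite-dimensional Fredholm alternative says: either (I - K) is invertible, or ker(I - K) ≠ {0} and then range(I - K) = ker((I - K)^*)^⊥, with dim ker(I - K) = dim ker((I - K)^*). Since det(I - K) ≠ 0, 1 is not an eigenvalue of K and ker(I - K) = {0}, so we are in the first case: for every y there is a unique x = (I - K)^(-1) y. (Explicitly, by the Woodbury identity, (I - U V^T)^(-1) = I + U (I_2 - G)^(-1) V^T.)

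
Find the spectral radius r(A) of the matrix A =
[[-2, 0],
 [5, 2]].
r(A) = 2

The eigenvalues of A are the roots of its characteristic polynomial. With M = A (coefficients from the trace and determinant):
  p(λ) = det(λ I - M) = λ^2 - 4.
For λ^2 - 4 the discriminant is 16. It is a perfect square (4^2), so the roots are rational: λ = (0 ± 4)/2 = 2, -2.
Thus the eigenvalues (to 4 decimals) are 2 (modulus 2); -2 (modulus 2). The spectral radius is the largest modulus: r(A) = 2. (Cross-check: r(A) ≤ ||A||_2 ≈ 5.7016; equality holds whenever A is normal, though it can also hold for some non-normal A.)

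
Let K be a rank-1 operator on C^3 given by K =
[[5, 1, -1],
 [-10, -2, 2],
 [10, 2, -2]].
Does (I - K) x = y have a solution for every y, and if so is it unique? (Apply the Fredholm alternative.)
(I - K) is singular (det(I - K) = 0, i.e. 1 ∈ sigma(K)). (I - K) x = y is solvable iff y ⊥ ker((I - K)^*) = span{(5, 1, -1)}, i.e. iff 5y_1 + y_2 - y_3 = 0. When solvable, the solutions are x = y + c·(1, -2, 2), c arbitrary (ker(I - K) = span{(1, -2, 2)}, dimension 1).

K has rank 1, so it is an outer product K = u v^T: every row of K is a multiple of one row vector. Reading off the entries, u = (1, -2, 2) and v = (5, 1, -1) (row i of K equals u_i·v^T). A rank-one matrix u v^T satisfies K u = u (v·u) and kills the (2)-dimensional subspace v^⊥, so its characteristic polynomial is lambda^2 (lambda - v·u) with v·u = tr K = 1. Hence the eigenvalues of I - K are 1 (multiplicity 2) and 1 - (1) = 0, so det(I - K) = 0. (Direct check: I - K =
[[-4, -1, 1],
 [10, 3, -2],
 [-10, -2, 3]]
has determinant 0.) So 1 is an eigenvalue of K and (I - K) is not invertible. The finite-dimensional Fredholm alternative says: either (I - K) is invertible, or ker(I - K) ≠ {0} and then range(I - K) = ker((I - K)^*)^⊥, with dim ker(I - K) = dim ker((I - K)^*). We are in the second case, so we need both kernels. Kernel of I - K: (I - K) u = u - u (v·u) = u - u = 0, so ker(I - K) = span{u} = span{(1, -2, 2)} (it is exactly 1-dimensional because rank(I - K) = 2). Kernel of the adjoint: K is real, so (I - K)^* = I - K^T = I - v u^T, and (I - v u^T) v = v - v (u·v) = 0; hence ker((I - K)^*) = span{v} = span{(5, 1, -1)}. Therefore (I - K) x = y is solvable iff <y, v> = 0, i.e. iff 5y_1 + y_2 - y_3 = 0. When this holds, K y = u (v·y) = 0, so (I - K) y = y and x = y is a particular solution; the full solution set is the line x = y + c·u = y + c·(1, -2, 2), c ∈ C.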